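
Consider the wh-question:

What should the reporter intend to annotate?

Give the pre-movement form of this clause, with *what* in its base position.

The reporter should intend to annotate what.

The filler 'what' is interpreted as the direct object of 'annotate'. Wh-movement fronts it, leaving a gap right after 'annotate':
What should the reporter intend to annotate ___?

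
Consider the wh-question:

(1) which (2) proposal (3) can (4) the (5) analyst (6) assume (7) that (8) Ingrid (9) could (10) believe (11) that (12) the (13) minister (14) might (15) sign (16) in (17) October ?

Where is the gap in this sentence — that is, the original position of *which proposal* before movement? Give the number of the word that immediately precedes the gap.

In situ: The analyst can assume that Ingrid could believe that the minister might sign which proposal in October.
'which proposal' is the direct object of 'sign'. It moves to the left edge, and the trace sits right after 'sign':
Which proposal can the analyst assume that Ingrid could believe that the minister might sign ___ in October?
'sign' is word 15.

15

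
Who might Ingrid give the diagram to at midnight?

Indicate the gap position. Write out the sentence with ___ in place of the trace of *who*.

In situ: Ingrid might give the diagram to who at midnight.
'who' functions as the object of the preposition 'to' (recipient of 'give'). The gap is right after 'to'.

Who might Ingrid give the diagram to ___ at midnight?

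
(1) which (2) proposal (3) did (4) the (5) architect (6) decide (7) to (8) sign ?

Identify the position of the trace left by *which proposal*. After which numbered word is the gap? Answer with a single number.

8

Underlying clause: The architect did decide to sign which proposal.
'which proposal' is the direct object of 'sign'. Wh-movement fronts it, leaving a gap right after 'sign':
Which proposal did the architect decide to sign ___?
'sign' is word 8.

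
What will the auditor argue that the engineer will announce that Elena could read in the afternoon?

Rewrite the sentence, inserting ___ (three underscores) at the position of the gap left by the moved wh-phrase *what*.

Pre-movement form: The auditor will argue that the engineer will announce that Elena could read what in the afternoon.
'what' is the direct object of 'read'. The gap is right after 'read'.

What will the auditor argue that the engineer will announce that Elena could read ___ in the afternoon?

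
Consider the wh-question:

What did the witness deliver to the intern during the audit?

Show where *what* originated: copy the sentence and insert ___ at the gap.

What did the witness deliver ___ to the intern during the audit?

Before movement: The witness did deliver what to the intern during the audit.
'what' is the direct object of 'deliver'. The gap is right after 'deliver'.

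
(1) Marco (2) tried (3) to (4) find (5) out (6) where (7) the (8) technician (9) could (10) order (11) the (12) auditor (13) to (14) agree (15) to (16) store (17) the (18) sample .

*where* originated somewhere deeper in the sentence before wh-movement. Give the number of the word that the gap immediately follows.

18

Before movement: The technician could order the auditor to agree to store the sample where.
The filler 'where' is interpreted as the locative complement of 'store'. It moves to the left edge, and the trace sits right after 'sample':
Marco tried to find out where the technician could order the auditor to agree to store the sample ___.
'sample' is word 18.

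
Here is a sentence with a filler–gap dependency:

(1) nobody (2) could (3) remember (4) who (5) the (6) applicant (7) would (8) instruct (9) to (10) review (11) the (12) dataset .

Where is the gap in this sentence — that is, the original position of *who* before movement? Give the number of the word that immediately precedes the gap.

8

In situ: The applicant would instruct who to review the dataset.
'who' functions as the direct object of 'instruct'. Wh-movement fronts it, leaving a gap right after 'instruct':
Nobody could remember who the applicant would instruct ___ to review the dataset.
'instruct' is word 8.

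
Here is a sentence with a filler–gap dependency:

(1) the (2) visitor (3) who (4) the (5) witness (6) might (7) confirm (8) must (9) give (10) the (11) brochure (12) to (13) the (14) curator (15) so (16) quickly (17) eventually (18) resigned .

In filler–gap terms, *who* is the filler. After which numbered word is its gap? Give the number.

'who' is the subject of the clause embedded under 'confirm'. It moves to the left edge, and the trace sits right after 'confirm':
The visitor who the witness might confirm ___ must give the brochure to the curator so quickly eventually resigned.
'confirm' is word 7.

7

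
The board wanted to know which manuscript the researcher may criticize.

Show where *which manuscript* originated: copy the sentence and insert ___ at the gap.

In situ: The researcher may criticize which manuscript.
'which manuscript' is the direct object of 'criticize'. The gap is right after 'criticize'.

The board wanted to know which manuscript the researcher may criticize ___.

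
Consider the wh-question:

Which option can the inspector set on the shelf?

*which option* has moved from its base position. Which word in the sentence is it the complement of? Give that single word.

Pre-movement form: The inspector can set which option on the shelf.
'which option' is the direct object of 'set'. Fronting leaves a gap immediately after 'set':
Which option can the inspector set ___ on the shelf?

set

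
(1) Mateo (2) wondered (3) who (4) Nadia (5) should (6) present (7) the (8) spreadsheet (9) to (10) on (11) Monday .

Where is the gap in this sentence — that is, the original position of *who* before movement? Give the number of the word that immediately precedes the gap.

9

In situ: Nadia should present the spreadsheet to who on Monday.
'who' functions as the object of the preposition 'to' (recipient of 'present'). Wh-movement fronts it, leaving a gap right after 'to':
Mateo wondered who Nadia should present the spreadsheet to ___ on Monday.
'to' is word 9.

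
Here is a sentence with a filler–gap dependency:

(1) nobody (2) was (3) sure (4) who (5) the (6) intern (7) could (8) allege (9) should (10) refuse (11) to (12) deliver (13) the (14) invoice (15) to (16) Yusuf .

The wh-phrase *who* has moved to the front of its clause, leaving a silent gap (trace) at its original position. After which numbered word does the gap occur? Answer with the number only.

8

Underlying clause: The intern could allege who should refuse to deliver the invoice to Yusuf.
'who' is the subject of the clause embedded under 'allege'. Wh-movement fronts it, leaving a gap right after 'allege':
Nobody was sure who the intern could allege ___ should refuse to deliver the invoice to Yusuf.
'allege' is word 8.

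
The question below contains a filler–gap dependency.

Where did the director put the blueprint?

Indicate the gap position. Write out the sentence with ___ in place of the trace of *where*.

Underlying clause: The director did put the blueprint where.
'where' is the locative complement of 'put'. The gap is right after 'blueprint'.

Where did the director put the blueprint ___?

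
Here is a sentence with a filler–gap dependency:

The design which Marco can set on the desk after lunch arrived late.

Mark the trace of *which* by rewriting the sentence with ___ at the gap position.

The design which Marco can set ___ on the desk after lunch arrived late.

'which' is the direct object of 'set'. The gap is right after 'set'.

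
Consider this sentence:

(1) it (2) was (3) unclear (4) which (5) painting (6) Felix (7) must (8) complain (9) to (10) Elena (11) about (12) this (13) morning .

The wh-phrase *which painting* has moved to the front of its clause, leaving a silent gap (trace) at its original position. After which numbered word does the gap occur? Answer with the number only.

11

In situ: Felix must complain to Elena about which painting this morning.
'which painting' is the object of the preposition 'about'. Fronting leaves a gap immediately after 'about':
It was unclear which painting Felix must complain to Elena about ___ this morning.
'about' is word 11.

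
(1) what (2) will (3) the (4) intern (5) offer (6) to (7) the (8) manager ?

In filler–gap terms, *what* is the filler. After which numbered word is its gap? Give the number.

In situ: The intern will offer what to the manager.
'what' functions as the direct object of 'offer'. Wh-movement fronts it, leaving a gap right after 'offer':
What will the intern offer ___ to the manager?
'offer' is word 5.

5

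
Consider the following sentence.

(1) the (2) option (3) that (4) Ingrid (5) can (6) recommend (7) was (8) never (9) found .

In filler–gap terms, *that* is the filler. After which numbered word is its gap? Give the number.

'that' is the direct object of 'recommend'. It moves to the left edge, and the trace sits right after 'recommend':
The option that Ingrid can recommend ___ was never found.
'recommend' is word 6.

6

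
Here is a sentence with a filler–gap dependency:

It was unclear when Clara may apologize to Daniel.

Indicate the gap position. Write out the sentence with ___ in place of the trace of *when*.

Pre-movement form: Clara may apologize to Daniel when.
The filler 'when' is interpreted as the temporal adjunct. The gap is right after 'Daniel'.

It was unclear when Clara may apologize to Daniel ___.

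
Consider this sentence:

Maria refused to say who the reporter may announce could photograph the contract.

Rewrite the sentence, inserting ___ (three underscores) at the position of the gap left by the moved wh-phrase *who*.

Maria refused to say who the reporter may announce ___ could photograph the contract.

In situ: The reporter may announce who could photograph the contract.
'who' functions as the subject of the clause embedded under 'announce'. The gap is right after 'announce'.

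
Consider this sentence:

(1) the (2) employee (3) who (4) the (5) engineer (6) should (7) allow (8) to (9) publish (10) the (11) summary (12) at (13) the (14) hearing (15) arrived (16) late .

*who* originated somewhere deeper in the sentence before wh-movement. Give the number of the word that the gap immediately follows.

'who' functions as the direct object of 'allow'. Fronting leaves a gap immediately after 'allow':
The employee who the engineer should allow ___ to publish the summary at the hearing arrived late.
'allow' is word 7.

7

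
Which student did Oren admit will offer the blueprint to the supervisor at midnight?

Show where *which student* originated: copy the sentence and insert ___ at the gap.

In situ: Oren did admit which student will offer the blueprint to the supervisor at midnight.
The filler 'which student' is interpreted as the subject of the clause embedded under 'admit'. The gap is right after 'admit'.

Which student did Oren admit ___ will offer the blueprint to the supervisor at midnight?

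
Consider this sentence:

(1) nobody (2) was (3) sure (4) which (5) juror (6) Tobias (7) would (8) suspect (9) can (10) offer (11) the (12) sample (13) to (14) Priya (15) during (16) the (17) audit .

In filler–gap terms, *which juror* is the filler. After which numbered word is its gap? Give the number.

Underlying clause: Tobias would suspect which juror can offer the sample to Priya during the audit.
'which juror' is the subject of the clause embedded under 'suspect'. Wh-movement fronts it, leaving a gap right after 'suspect':
Nobody was sure which juror Tobias would suspect ___ can offer the sample to Priya during the audit.
'suspect' is word 8.

8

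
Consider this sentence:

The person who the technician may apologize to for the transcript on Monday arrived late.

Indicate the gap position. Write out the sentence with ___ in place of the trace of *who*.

The person who the technician may apologize to ___ for the transcript on Monday arrived late.

'who' is the object of the preposition 'to'. The gap is right after 'to'.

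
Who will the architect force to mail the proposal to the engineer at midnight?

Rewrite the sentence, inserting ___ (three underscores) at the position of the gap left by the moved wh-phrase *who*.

Underlying clause: The architect will force who to mail the proposal to the engineer at midnight.
The filler 'who' is interpreted as the direct object of 'force'. The gap is right after 'force'.

Who will the architect force ___ to mail the proposal to the engineer at midnight?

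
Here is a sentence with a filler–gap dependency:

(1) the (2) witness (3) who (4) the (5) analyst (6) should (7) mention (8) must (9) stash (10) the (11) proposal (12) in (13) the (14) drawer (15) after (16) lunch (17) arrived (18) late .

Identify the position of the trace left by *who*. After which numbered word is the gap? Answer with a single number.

7

The filler 'who' is interpreted as the subject of the clause embedded under 'mention'. It moves to the left edge, and the trace sits right after 'mention':
The witness who the analyst should mention ___ must stash the proposal in the drawer after lunch arrived late.
'mention' is word 7.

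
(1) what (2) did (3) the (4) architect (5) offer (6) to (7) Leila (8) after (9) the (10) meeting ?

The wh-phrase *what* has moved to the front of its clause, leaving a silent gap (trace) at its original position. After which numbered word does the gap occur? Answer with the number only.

In situ: The architect did offer what to Leila after the meeting.
'what' functions as the direct object of 'offer'. Wh-movement fronts it, leaving a gap right after 'offer':
What did the architect offer ___ to Leila after the meeting?
'offer' is word 5.

5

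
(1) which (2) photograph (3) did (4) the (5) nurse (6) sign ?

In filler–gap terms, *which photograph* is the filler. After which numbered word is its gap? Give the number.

6

In situ: The nurse did sign which photograph.
The filler 'which photograph' is interpreted as the direct object of 'sign'. Fronting leaves a gap immediately after 'sign':
Which photograph did the nurse sign ___?
'sign' is word 6.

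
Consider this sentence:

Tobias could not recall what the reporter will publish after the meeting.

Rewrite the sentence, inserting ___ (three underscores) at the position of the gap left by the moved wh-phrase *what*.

Underlying clause: The reporter will publish what after the meeting.
'what' is the direct object of 'publish'. The gap is right after 'publish'.

Tobias could not recall what the reporter will publish ___ after the meeting.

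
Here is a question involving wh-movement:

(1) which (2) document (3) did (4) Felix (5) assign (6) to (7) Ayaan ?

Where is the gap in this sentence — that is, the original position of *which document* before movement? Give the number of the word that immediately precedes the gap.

5

Before movement: Felix did assign which document to Ayaan.
The filler 'which document' is interpreted as the direct object of 'assign'. It moves to the left edge, and the trace sits right after 'assign':
Which document did Felix assign ___ to Ayaan?
'assign' is word 5.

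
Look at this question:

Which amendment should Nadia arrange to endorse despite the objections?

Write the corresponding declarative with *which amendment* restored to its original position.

Nadia should arrange to endorse which amendment despite the objections.

'which amendment' functions as the direct object of 'endorse'. Wh-movement fronts it, leaving a gap right after 'endorse':
Which amendment should Nadia arrange to endorse ___ despite the objections?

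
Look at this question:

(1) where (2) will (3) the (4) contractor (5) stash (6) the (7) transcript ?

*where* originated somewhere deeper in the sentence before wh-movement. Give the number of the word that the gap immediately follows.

Underlying clause: The contractor will stash the transcript where.
The filler 'where' is interpreted as the locative complement of 'stash'. It moves to the left edge, and the trace sits right after 'transcript':
Where will the contractor stash the transcript ___?
'transcript' is word 7.

7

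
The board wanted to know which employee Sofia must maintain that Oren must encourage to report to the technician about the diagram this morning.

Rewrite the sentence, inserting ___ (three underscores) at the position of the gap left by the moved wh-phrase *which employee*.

In situ: Sofia must maintain that Oren must encourage which employee to report to the technician about the diagram this morning.
'which employee' functions as the direct object of 'encourage'. The gap is right after 'encourage'.

The board wanted to know which employee Sofia must maintain that Oren must encourage ___ to report to the technician about the diagram this morning.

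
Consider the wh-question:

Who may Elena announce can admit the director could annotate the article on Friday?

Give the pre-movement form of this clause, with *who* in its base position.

Elena may announce who can admit the director could annotate the article on Friday.

The filler 'who' is interpreted as the subject of the clause embedded under 'announce'. Wh-movement fronts it, leaving a gap right after 'announce':
Who may Elena announce ___ can admit the director could annotate the article on Friday?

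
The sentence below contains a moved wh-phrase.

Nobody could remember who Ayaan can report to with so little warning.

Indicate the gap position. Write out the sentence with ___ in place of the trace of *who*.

In situ: Ayaan can report to who with so little warning.
'who' functions as the object of the preposition 'to'. The gap is right after 'to'.

Nobody could remember who Ayaan can report to ___ with so little warning.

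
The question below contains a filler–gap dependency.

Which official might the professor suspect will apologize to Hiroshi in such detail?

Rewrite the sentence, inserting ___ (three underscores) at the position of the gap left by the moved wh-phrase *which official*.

Underlying clause: The professor might suspect which official will apologize to Hiroshi in such detail.
The filler 'which official' is interpreted as the subject of the clause embedded under 'suspect'. The gap is right after 'suspect'.

Which official might the professor suspect ___ will apologize to Hiroshi in such detail?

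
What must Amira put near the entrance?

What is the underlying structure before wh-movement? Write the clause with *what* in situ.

Amira must put what near the entrance.

The filler 'what' is interpreted as the direct object of 'put'. Wh-movement fronts it, leaving a gap right after 'put':
What must Amira put ___ near the entrance?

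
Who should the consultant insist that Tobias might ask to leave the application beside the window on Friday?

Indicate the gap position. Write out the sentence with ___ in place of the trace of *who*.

Before movement: The consultant should insist that Tobias might ask who to leave the application beside the window on Friday.
The filler 'who' is interpreted as the direct object of 'ask'. The gap is right after 'ask'.

Who should the consultant insist that Tobias might ask ___ to leave the application beside the window on Friday?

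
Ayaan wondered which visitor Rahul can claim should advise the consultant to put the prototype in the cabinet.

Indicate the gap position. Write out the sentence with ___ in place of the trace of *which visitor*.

Ayaan wondered which visitor Rahul can claim ___ should advise the consultant to put the prototype in the cabinet.

In situ: Rahul can claim which visitor should advise the consultant to put the prototype in the cabinet.
The filler 'which visitor' is interpreted as the subject of the clause embedded under 'claim'. The gap is right after 'claim'.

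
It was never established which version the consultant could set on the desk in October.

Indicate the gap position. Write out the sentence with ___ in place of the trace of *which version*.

It was never established which version the consultant could set ___ on the desk in October.

Before movement: The consultant could set which version on the desk in October.
The filler 'which version' is interpreted as the direct object of 'set'. The gap is right after 'set'.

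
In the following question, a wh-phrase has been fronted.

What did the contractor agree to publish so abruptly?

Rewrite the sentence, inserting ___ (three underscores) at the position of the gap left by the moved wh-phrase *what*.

Underlying clause: The contractor did agree to publish what so abruptly.
'what' is the direct object of 'publish'. The gap is right after 'publish'.

What did the contractor agree to publish ___ so abruptly?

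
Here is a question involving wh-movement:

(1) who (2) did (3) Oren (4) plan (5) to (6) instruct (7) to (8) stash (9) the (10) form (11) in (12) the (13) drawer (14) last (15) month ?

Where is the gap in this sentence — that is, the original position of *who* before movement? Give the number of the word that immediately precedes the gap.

6

Pre-movement form: Oren did plan to instruct who to stash the form in the drawer last month.
'who' functions as the direct object of 'instruct'. Fronting leaves a gap immediately after 'instruct':
Who did Oren plan to instruct ___ to stash the form in the drawer last month?
'instruct' is word 6.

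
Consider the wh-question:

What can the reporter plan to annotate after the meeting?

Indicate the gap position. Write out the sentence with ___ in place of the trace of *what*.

What can the reporter plan to annotate ___ after the meeting?

In situ: The reporter can plan to annotate what after the meeting.
'what' is the direct object of 'annotate'. The gap is right after 'annotate'.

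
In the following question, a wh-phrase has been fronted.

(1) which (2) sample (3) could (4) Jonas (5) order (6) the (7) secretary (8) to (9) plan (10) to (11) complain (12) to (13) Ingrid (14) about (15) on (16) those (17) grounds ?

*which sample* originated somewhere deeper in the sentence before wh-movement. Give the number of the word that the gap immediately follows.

14

In situ: Jonas could order the secretary to plan to complain to Ingrid about which sample on those grounds.
'which sample' is the object of the preposition 'about'. It moves to the left edge, and the trace sits right after 'about':
Which sample could Jonas order the secretary to plan to complain to Ingrid about ___ on those grounds?
'about' is word 14.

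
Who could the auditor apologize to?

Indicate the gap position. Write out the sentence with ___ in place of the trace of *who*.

Who could the auditor apologize to ___?

Underlying clause: The auditor could apologize to who.
The filler 'who' is interpreted as the object of the preposition 'to'. The gap is right after 'to'.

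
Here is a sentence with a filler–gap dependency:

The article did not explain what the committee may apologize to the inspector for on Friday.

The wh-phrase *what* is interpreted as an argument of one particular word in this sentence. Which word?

Underlying clause: The committee may apologize to the inspector for what on Friday.
'what' is the object of the preposition 'for'. It moves to the left edge, and the trace sits right after 'for':
The article did not explain what the committee may apologize to the inspector for ___ on Friday.

for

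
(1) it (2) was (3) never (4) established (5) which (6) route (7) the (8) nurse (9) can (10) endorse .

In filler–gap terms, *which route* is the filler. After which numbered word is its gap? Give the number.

10

In situ: The nurse can endorse which route.
'which route' is the direct object of 'endorse'. Fronting leaves a gap immediately after 'endorse':
It was never established which route the nurse can endorse ___.
'endorse' is word 10.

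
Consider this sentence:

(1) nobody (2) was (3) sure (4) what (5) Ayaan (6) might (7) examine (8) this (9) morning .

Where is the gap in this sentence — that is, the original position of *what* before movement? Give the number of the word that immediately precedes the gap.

7

Underlying clause: Ayaan might examine what this morning.
'what' functions as the direct object of 'examine'. Fronting leaves a gap immediately after 'examine':
Nobody was sure what Ayaan might examine ___ this morning.
'examine' is word 7.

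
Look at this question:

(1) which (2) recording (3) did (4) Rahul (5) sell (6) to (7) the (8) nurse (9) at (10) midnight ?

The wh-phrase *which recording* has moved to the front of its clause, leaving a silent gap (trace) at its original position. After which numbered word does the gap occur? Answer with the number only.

Before movement: Rahul did sell which recording to the nurse at midnight.
'which recording' is the direct object of 'sell'. It moves to the left edge, and the trace sits right after 'sell':
Which recording did Rahul sell ___ to the nurse at midnight?
'sell' is word 5.

5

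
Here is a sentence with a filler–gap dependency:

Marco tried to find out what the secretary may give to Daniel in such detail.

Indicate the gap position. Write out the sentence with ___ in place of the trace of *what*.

Before movement: The secretary may give what to Daniel in such detail.
'what' functions as the direct object of 'give'. The gap is right after 'give'.

Marco tried to find out what the secretary may give ___ to Daniel in such detail.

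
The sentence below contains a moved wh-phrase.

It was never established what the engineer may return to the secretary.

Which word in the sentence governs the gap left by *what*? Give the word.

return

Before movement: The engineer may return what to the secretary.
The filler 'what' is interpreted as the direct object of 'return'. It moves to the left edge, and the trace sits right after 'return':
It was never established what the engineer may return ___ to the secretary.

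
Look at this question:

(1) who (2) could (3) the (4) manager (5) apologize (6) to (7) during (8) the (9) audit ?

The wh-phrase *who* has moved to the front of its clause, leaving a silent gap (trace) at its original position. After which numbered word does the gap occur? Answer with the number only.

Pre-movement form: The manager could apologize to who during the audit.
'who' is the object of the preposition 'to'. It moves to the left edge, and the trace sits right after 'to':
Who could the manager apologize to ___ during the audit?
'to' is word 6.

6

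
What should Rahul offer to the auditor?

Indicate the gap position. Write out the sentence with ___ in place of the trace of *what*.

In situ: Rahul should offer what to the auditor.
The filler 'what' is interpreted as the direct object of 'offer'. The gap is right after 'offer'.

What should Rahul offer ___ to the auditor?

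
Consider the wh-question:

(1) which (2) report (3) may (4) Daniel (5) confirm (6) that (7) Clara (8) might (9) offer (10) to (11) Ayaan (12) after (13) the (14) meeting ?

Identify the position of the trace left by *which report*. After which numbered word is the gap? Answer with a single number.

9

In situ: Daniel may confirm that Clara might offer which report to Ayaan after the meeting.
'which report' functions as the direct object of 'offer'. It moves to the left edge, and the trace sits right after 'offer':
Which report may Daniel confirm that Clara might offer ___ to Ayaan after the meeting?
'offer' is word 9.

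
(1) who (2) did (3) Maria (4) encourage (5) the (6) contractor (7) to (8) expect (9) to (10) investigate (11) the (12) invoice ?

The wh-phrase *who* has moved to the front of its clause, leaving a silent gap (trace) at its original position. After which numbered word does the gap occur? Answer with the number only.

Before movement: Maria did encourage the contractor to expect who to investigate the invoice.
'who' functions as the direct object of 'expect'. Fronting leaves a gap immediately after 'expect':
Who did Maria encourage the contractor to expect ___ to investigate the invoice?
'expect' is word 8.

8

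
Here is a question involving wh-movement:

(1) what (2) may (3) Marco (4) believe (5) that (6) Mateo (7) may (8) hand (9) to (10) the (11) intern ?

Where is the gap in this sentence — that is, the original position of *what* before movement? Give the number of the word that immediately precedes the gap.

8

Underlying clause: Marco may believe that Mateo may hand what to the intern.
'what' is the direct object of 'hand'. Fronting leaves a gap immediately after 'hand':
What may Marco believe that Mateo may hand ___ to the intern?
'hand' is word 8.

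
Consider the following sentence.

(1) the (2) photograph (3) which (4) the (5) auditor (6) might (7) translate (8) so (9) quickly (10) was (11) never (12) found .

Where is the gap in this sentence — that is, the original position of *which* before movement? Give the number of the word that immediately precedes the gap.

7

'which' is the direct object of 'translate'. Fronting leaves a gap immediately after 'translate':
The photograph which the auditor might translate ___ so quickly was never found.
'translate' is word 7.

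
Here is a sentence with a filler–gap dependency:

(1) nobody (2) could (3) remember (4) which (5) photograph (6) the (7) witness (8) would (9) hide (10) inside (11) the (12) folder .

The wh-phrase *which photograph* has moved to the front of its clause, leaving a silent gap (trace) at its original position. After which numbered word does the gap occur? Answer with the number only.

Pre-movement form: The witness would hide which photograph inside the folder.
'which photograph' functions as the direct object of 'hide'. Wh-movement fronts it, leaving a gap right after 'hide':
Nobody could remember which photograph the witness would hide ___ inside the folder.
'hide' is word 9.

9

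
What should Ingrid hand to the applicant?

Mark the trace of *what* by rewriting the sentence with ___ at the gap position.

What should Ingrid hand ___ to the applicant?

Pre-movement form: Ingrid should hand what to the applicant.
'what' functions as the direct object of 'hand'. The gap is right after 'hand'.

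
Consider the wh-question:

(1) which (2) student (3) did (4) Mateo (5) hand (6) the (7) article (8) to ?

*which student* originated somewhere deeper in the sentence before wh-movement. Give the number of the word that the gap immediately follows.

8

Pre-movement form: Mateo did hand the article to which student.
'which student' is the object of the preposition 'to' (recipient of 'hand'). It moves to the left edge, and the trace sits right after 'to':
Which student did Mateo hand the article to ___?
'to' is word 8.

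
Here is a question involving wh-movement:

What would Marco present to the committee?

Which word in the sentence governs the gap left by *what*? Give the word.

Underlying clause: Marco would present what to the committee.
'what' functions as the direct object of 'present'. It moves to the left edge, and the trace sits right after 'present':
What would Marco present ___ to the committee?

present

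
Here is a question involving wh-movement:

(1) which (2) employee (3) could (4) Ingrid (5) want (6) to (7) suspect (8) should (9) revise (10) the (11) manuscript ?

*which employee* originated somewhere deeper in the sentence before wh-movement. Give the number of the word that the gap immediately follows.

Underlying clause: Ingrid could want to suspect which employee should revise the manuscript.
'which employee' functions as the subject of the clause embedded under 'suspect'. Fronting leaves a gap immediately after 'suspect':
Which employee could Ingrid want to suspect ___ should revise the manuscript?
'suspect' is word 7.

7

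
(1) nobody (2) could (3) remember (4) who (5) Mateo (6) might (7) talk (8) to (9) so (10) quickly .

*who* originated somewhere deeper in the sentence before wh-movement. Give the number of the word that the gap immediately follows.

8

In situ: Mateo might talk to who so quickly.
'who' functions as the object of the preposition 'to'. Wh-movement fronts it, leaving a gap right after 'to':
Nobody could remember who Mateo might talk to ___ so quickly.
'to' is word 8.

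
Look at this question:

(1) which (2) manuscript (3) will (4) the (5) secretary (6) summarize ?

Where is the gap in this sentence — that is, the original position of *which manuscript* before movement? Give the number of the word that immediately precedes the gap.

6

Underlying clause: The secretary will summarize which manuscript.
The filler 'which manuscript' is interpreted as the direct object of 'summarize'. Wh-movement fronts it, leaving a gap right after 'summarize':
Which manuscript will the secretary summarize ___?
'summarize' is word 6.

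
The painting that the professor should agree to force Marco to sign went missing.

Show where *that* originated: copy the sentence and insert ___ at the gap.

The painting that the professor should agree to force Marco to sign ___ went missing.

'that' functions as the direct object of 'sign'. The gap is right after 'sign'.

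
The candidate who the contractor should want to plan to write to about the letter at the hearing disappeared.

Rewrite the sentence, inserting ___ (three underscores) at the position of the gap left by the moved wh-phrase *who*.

'who' functions as the object of the preposition 'to'. The gap is right after 'to'.

The candidate who the contractor should want to plan to write to ___ about the letter at the hearing disappeared.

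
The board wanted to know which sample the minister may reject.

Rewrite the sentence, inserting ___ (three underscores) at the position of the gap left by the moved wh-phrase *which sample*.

Underlying clause: The minister may reject which sample.
The filler 'which sample' is interpreted as the direct object of 'reject'. The gap is right after 'reject'.

The board wanted to know which sample the minister may reject ___.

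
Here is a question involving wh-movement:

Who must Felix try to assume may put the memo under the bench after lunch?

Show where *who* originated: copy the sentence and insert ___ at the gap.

Who must Felix try to assume ___ may put the memo under the bench after lunch?

Underlying clause: Felix must try to assume who may put the memo under the bench after lunch.
'who' is the subject of the clause embedded under 'assume'. The gap is right after 'assume'.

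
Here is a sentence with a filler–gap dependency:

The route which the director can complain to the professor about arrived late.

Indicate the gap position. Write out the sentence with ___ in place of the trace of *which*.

The route which the director can complain to the professor about ___ arrived late.

'which' is the object of the preposition 'about'. The gap is right after 'about'.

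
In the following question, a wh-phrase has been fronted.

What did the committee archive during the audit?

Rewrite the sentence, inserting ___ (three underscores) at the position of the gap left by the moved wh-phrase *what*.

What did the committee archive ___ during the audit?

Before movement: The committee did archive what during the audit.
'what' is the direct object of 'archive'. The gap is right after 'archive'.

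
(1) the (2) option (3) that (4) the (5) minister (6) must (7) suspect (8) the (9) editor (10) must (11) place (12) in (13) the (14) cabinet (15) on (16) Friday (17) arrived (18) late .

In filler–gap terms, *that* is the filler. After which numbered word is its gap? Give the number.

11

'that' is the direct object of 'place'. It moves to the left edge, and the trace sits right after 'place':
The option that the minister must suspect the editor must place ___ in the cabinet on Friday arrived late.
'place' is word 11.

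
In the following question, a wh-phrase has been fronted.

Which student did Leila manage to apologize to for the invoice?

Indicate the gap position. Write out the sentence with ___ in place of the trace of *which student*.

Which student did Leila manage to apologize to ___ for the invoice?

Before movement: Leila did manage to apologize to which student for the invoice.
The filler 'which student' is interpreted as the object of the preposition 'to'. The gap is right after 'to'.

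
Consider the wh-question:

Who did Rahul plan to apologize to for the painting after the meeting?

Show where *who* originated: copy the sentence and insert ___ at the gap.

Before movement: Rahul did plan to apologize to who for the painting after the meeting.
The filler 'who' is interpreted as the object of the preposition 'to'. The gap is right after 'to'.

Who did Rahul plan to apologize to ___ for the painting after the meeting?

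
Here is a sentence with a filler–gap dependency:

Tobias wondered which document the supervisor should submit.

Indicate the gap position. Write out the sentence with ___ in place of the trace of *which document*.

Tobias wondered which document the supervisor should submit ___.

Underlying clause: The supervisor should submit which document.
'which document' is the direct object of 'submit'. The gap is right after 'submit'.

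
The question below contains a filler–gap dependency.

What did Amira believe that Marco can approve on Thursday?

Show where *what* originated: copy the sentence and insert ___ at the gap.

Underlying clause: Amira did believe that Marco can approve what on Thursday.
The filler 'what' is interpreted as the direct object of 'approve'. The gap is right after 'approve'.

What did Amira believe that Marco can approve ___ on Thursday?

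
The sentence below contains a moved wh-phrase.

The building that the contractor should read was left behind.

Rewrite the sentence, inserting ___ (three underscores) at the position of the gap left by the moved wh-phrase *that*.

The building that the contractor should read ___ was left behind.

'that' is the direct object of 'read'. The gap is right after 'read'.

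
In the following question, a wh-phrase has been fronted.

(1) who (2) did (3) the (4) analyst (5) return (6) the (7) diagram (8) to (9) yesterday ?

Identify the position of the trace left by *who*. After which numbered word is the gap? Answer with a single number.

8

Pre-movement form: The analyst did return the diagram to who yesterday.
'who' is the object of the preposition 'to' (recipient of 'return'). Fronting leaves a gap immediately after 'to':
Who did the analyst return the diagram to ___ yesterday?
'to' is word 8.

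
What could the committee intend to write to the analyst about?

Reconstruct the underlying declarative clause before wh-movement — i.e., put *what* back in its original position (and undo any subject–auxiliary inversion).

The filler 'what' is interpreted as the object of the preposition 'about'. Wh-movement fronts it, leaving a gap right after 'about':
What could the committee intend to write to the analyst about ___?

The committee could intend to write to the analyst about what.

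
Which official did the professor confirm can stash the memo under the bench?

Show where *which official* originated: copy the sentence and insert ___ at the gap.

Which official did the professor confirm ___ can stash the memo under the bench?

Underlying clause: The professor did confirm which official can stash the memo under the bench.
The filler 'which official' is interpreted as the subject of the clause embedded under 'confirm'. The gap is right after 'confirm'.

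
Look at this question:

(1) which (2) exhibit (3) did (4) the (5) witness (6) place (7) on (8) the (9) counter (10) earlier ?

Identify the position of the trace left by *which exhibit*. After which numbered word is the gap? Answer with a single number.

6

Before movement: The witness did place which exhibit on the counter earlier.
'which exhibit' is the direct object of 'place'. It moves to the left edge, and the trace sits right after 'place':
Which exhibit did the witness place ___ on the counter earlier?
'place' is word 6.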